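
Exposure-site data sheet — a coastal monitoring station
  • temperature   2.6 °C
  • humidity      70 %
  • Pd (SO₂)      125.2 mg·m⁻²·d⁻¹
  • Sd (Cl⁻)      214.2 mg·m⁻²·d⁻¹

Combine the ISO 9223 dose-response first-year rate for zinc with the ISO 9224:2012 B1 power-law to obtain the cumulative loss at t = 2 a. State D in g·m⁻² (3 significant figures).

zinc: T≤10 °C ⇒ hinge +0.038·(2.6−10) = -0.2812
  sulphur-dioxide contribution → 2.041 μm/a
  chloride contribution → 0.8143 μm/a
  total first-year rate 2.855 μm/a
Power-law: D(2) = r_corr · 2^0.813
  D(2) = 2.855 × 2^0.813 = 2.855 × 1.757 = 5.016 μm
  Mass loss = 5.016 μm × 7.14 g/cm³ = 35.82 g·m⁻²

D(2) = 35.8 g·m⁻²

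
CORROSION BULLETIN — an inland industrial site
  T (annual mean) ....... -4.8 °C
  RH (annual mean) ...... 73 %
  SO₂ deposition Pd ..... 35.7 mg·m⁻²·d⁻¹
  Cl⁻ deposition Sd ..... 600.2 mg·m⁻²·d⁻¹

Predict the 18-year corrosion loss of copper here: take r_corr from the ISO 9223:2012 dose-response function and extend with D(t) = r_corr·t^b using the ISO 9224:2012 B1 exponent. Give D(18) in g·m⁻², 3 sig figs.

copper: temperature factor f = +0.126·(-14.8) = -1.8648
  sulphur-dioxide contribution → 0.1544 μm/a
  chloride contribution → 0.631 μm/a
  ⇒ r_corr(copper) = 0.7854 μm/a
Long-term exponent b (ISO 9224 Table 2, B1) = 0.667
  D(18) = 0.7854 × 18^0.667 = 0.7854 × 6.875 = 5.4 μm
  Mass loss = 5.4 μm × 8.96 g/cm³ = 48.38 g·m⁻²

D(18) = 48.4 g·m⁻²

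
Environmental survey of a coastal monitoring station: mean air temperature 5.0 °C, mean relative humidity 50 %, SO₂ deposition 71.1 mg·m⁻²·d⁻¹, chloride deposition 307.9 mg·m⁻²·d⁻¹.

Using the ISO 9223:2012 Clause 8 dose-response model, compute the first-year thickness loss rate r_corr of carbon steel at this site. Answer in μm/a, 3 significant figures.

r_corr = 43.5 μm/a

carbon steel: f(T) = +0.150·(T−10) [T≤10 °C] = -0.7500
  sulphur-dioxide contribution → 20.87 μm/a
  chloride contribution → 22.64 μm/a
  total first-year rate 43.51 μm/a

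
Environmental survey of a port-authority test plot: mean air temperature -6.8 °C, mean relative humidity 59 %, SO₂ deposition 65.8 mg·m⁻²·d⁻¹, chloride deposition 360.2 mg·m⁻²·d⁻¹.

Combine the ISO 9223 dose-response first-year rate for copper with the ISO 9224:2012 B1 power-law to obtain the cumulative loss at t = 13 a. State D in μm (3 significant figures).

D(13) = 2.01 μm

copper: temperature factor f = +0.126·(-16.8) = -2.1168
  SO₂ term: 0.0053·65.8^0.26·exp(0.059·59-2.1168) = 0.06159
  Cl⁻ term: 0.01025·360.2^0.27·exp(0.036·59+0.049·-6.8) = 0.3011
  r_corr = 0.06159 + 0.3011 = 0.3627 μm/a
Long-term exponent b (ISO 9224 Table 2, B1) = 0.667
  D(13) = 0.3627 × 13^0.667 = 0.3627 × 5.534 = 2.007 μm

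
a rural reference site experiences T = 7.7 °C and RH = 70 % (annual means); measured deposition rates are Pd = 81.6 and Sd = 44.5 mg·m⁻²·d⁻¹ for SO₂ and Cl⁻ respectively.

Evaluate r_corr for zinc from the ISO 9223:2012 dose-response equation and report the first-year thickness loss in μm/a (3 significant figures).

r_corr = 2.57 μm/a

zinc: T≤10 °C ⇒ hinge +0.038·(7.7−10) = -0.0874
  sulphur-dioxide contribution → 2.052 μm/a
  chloride contribution → 0.5129 μm/a
  ⇒ r_corr(zinc) = 2.565 μm/a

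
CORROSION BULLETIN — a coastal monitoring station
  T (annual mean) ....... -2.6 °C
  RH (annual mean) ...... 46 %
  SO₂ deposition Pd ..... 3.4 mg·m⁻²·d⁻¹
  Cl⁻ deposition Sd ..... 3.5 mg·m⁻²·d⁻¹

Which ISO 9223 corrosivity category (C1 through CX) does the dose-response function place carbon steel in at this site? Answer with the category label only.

C2

carbon steel: f(T) = +0.150·(T−10) [T≤10 °C] = -1.8900
  SO₂ term: 1.77·3.4^0.52·exp(0.02·46-1.8900) = 1.268
  Cl⁻ term: 0.102·3.5^0.62·exp(0.033·46+0.04·-2.6) = 0.912
  sum: 1.268 + 0.912 → r_corr = 2.18 μm/a
ISO 9223 Table 2 (carbon steel): 1.3 < 2.18 ≤ 25 μm/a ⇒ C2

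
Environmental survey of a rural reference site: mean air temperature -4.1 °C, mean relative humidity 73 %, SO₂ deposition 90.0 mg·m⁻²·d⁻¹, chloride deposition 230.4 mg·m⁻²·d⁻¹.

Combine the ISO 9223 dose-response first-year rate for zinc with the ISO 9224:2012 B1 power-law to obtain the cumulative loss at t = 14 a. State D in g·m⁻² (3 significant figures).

D(14) = 126 g·m⁻²

zinc: f(T) = +0.038·(T−10) [T≤10 °C] = -0.5358
  SO₂ term: 0.0129·90.0^0.44·exp(0.046·73-0.5358) = 1.571
  Cl⁻ term: 0.0175·230.4^0.57·exp(0.008·73+0.085·-4.1) = 0.492
  sum: 1.571 + 0.492 → r_corr = 2.063 μm/a
Power-law: D(14) = r_corr · 14^0.813
  D(14) = 2.063 × 14^0.813 = 2.063 × 8.547 = 17.63 μm
  Mass loss = 17.63 μm × 7.14 g/cm³ = 125.9 g·m⁻²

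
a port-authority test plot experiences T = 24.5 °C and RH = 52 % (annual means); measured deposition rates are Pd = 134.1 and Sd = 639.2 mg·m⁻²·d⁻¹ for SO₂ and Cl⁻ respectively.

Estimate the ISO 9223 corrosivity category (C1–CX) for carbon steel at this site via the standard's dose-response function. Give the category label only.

carbon steel: f(T) = -0.054·(T−10) [T>10 °C] = -0.7830
  SO₂ term: 1.77·134.1^0.52·exp(0.02·52-0.7830) = 29.23
  Cl⁻ term: 0.102·639.2^0.62·exp(0.033·52+0.04·24.5) = 82.98
  r_corr = 29.23 + 82.98 = 112.2 μm/a
ISO 9223 Table 2 (carbon steel): 80 < 112 ≤ 200 μm/a ⇒ C5

C5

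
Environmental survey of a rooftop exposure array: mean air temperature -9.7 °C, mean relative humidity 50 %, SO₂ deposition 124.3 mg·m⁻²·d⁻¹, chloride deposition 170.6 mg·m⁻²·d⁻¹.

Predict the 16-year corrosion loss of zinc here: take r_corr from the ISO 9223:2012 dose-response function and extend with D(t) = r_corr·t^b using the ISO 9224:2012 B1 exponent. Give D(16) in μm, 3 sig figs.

D(16) = 6.88 μm

zinc: temperature factor f = +0.038·(-19.7) = -0.7486
  Pd branch = 0.0129·Pd^0.44·e^(0.046·RH+f) = 0.5081 μm/a
  Sd branch = 0.0175·Sd^0.57·e^(0.008·RH+0.085·T) = 0.2142 μm/a
  r_corr = 0.5081 + 0.2142 = 0.7223 μm/a
ISO 9224: D(t) = r_corr · t^b with b = 0.813 (zinc, B1)
  D(16) = 0.7223 × 16^0.813 = 0.7223 × 9.527 = 6.881 μm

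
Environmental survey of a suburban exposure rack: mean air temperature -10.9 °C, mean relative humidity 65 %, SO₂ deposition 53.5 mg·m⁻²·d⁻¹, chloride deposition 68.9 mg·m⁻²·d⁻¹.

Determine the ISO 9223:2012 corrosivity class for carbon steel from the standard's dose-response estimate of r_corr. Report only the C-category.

C2

carbon steel: f(T) = +0.150·(T−10) [T≤10 °C] = -3.1350
  Pd branch = 1.77·Pd^0.52·e^(0.02·RH+f) = 2.238 μm/a
  Sd branch = 0.102·Sd^0.62·e^(0.033·RH+0.04·T) = 7.772 μm/a
  sum: 2.238 + 7.772 → r_corr = 10.01 μm/a
10 μm/a falls in (1.3, 25] for carbon steel → category C2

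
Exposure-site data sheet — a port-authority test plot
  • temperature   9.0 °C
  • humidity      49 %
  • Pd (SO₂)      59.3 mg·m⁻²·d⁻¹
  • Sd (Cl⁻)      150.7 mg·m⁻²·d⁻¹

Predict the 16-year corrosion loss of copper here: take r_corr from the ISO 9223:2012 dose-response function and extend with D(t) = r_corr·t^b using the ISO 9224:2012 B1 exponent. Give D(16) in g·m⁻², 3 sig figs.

copper: T≤10 °C ⇒ hinge +0.126·(9.0−10) = -0.1260
  sulphur-dioxide contribution → 0.2433 μm/a
  chloride contribution → 0.3601 μm/a
  total first-year rate 0.6034 μm/a
ISO 9224: D(t) = r_corr · t^b with b = 0.667 (copper, B1)
  D(16) = 0.6034 × 16^0.667 = 0.6034 × 6.355 = 3.835 μm
  Mass loss = 3.835 μm × 8.96 g/cm³ = 34.36 g·m⁻²

D(16) = 34.4 g·m⁻²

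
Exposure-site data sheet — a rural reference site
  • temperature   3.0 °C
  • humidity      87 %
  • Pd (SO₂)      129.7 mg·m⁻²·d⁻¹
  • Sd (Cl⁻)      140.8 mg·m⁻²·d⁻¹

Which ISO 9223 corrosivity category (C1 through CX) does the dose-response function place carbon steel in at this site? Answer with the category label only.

carbon steel: temperature factor f = +0.150·(-7.0) = -1.0500
  SO₂ term: 1.77·129.7^0.52·exp(0.02·87-1.0500) = 44.3
  Sd branch = 0.102·Sd^0.62·e^(0.033·RH+0.04·T) = 43.62 μm/a
  sum: 44.3 + 43.62 → r_corr = 87.92 μm/a
ISO 9223 Table 2 (carbon steel): 80 < 87.9 ≤ 200 μm/a ⇒ C5

C5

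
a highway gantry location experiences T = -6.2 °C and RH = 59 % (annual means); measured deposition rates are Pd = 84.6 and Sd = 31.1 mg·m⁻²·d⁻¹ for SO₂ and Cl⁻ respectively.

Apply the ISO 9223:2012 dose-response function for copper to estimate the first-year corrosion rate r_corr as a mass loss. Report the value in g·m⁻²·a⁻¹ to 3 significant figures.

copper: temperature factor f = +0.126·(-16.2) = -2.0412
  Pd branch = 0.0053·Pd^0.26·e^(0.059·RH+f) = 0.07091 μm/a
  Cl⁻ term: 0.01025·31.1^0.27·exp(0.036·59+0.049·-6.2) = 0.1601
  r_corr = 0.07091 + 0.1601 = 0.231 μm/a
Convert to mass loss: 0.231 μm/a × 8.96 g/cm³ = 2.069 g·m⁻²·a⁻¹

r_corr = 2.07 g·m⁻²·a⁻¹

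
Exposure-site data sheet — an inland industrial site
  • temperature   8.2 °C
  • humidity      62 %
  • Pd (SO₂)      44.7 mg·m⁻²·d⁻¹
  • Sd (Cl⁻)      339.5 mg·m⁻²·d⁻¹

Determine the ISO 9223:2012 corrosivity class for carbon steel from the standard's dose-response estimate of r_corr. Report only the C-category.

C4

carbon steel: temperature factor f = +0.150·(-1.8) = -0.2700
  SO₂ term: 1.77·44.7^0.52·exp(0.02·62-0.2700) = 33.68
  Sd branch = 0.102·Sd^0.62·e^(0.033·RH+0.04·T) = 40.62 μm/a
  sum: 33.68 + 40.62 → r_corr = 74.3 μm/a
74.3 μm/a falls in (50, 80] for carbon steel → category C4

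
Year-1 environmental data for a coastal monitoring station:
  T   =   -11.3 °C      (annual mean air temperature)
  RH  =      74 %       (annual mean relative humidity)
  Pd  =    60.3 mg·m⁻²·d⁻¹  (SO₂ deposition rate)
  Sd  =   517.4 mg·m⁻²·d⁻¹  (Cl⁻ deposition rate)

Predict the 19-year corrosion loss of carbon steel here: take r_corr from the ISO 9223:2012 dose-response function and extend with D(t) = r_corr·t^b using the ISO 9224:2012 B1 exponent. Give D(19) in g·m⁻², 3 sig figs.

carbon steel: T≤10 °C ⇒ hinge +0.150·(-11.3−10) = -3.1950
  SO₂ term: 1.77·60.3^0.52·exp(0.02·74-3.1950) = 2.685
  Sd branch = 0.102·Sd^0.62·e^(0.033·RH+0.04·T) = 35.93 μm/a
  sum: 2.685 + 35.93 → r_corr = 38.61 μm/a
Long-term exponent b (ISO 9224 Table 2, B1) = 0.523
  D(19) = 38.61 × 19^0.523 = 38.61 × 4.664 = 180.1 μm
  Mass loss = 180.1 μm × 7.85 g/cm³ = 1414 g·m⁻²

D(19) = 1.41e+03 g·m⁻²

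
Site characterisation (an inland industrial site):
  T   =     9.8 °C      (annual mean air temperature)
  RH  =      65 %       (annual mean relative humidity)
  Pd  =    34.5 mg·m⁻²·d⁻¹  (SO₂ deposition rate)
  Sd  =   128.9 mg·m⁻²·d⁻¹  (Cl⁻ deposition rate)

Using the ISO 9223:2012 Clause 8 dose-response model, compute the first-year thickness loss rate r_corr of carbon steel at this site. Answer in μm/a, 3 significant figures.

carbon steel: T≤10 °C ⇒ hinge +0.150·(9.8−10) = -0.0300
  sulphur-dioxide contribution → 39.74 μm/a
  chloride contribution → 26.23 μm/a
  total first-year rate 65.96 μm/a

r_corr = 66.0 μm/a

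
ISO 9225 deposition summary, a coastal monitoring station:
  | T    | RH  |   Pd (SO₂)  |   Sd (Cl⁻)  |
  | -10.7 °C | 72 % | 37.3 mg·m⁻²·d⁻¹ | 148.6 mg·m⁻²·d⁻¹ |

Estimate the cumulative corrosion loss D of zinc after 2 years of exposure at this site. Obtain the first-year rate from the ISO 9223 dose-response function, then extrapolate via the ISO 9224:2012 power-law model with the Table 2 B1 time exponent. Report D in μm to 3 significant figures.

D(2) = 1.77 μm

zinc: f(T) = +0.038·(T−10) [T≤10 °C] = -0.7866
  Pd branch = 0.0129·Pd^0.44·e^(0.046·RH+f) = 0.7923 μm/a
  Sd branch = 0.0175·Sd^0.57·e^(0.008·RH+0.085·T) = 0.2169 μm/a
  sum: 0.7923 + 0.2169 → r_corr = 1.009 μm/a
Long-term exponent b (ISO 9224 Table 2, B1) = 0.813
  D(2) = 1.009 × 2^0.813 = 1.009 × 1.757 = 1.773 μm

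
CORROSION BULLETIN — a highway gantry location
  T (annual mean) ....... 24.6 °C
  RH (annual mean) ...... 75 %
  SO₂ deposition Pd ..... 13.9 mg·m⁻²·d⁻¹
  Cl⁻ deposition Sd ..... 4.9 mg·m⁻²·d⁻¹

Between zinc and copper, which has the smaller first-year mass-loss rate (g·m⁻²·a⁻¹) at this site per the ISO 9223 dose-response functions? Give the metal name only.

zinc: temperature factor f = -0.071·(14.6) = -1.0366
  sulphur-dioxide contribution → 0.4588 μm/a
  chloride contribution → 0.6385 μm/a
  ⇒ r_corr(zinc) = 1.097 μm/a
  mass loss = 1.097 μm/a × 7.14 g/cm³ = 7.835 g·m⁻²·a⁻¹
copper: temperature factor f = -0.080·(14.6) = -1.1680
  sulphur-dioxide contribution → 0.2729 μm/a
  chloride contribution → 0.7819 μm/a
  total first-year rate 1.055 μm/a
  mass loss = 1.055 μm/a × 8.96 g/cm³ = 9.451 g·m⁻²·a⁻¹
Ordering by g·m⁻²·a⁻¹: copper (9.45) > zinc (7.83)

zinc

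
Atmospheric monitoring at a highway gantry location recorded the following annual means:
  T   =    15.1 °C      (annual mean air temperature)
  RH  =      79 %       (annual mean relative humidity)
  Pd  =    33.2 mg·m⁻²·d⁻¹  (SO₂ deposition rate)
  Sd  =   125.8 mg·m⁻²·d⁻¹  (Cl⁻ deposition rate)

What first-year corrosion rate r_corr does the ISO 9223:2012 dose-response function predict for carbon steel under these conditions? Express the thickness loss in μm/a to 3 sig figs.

carbon steel: f(T) = -0.054·(T−10) [T>10 °C] = -0.2754
  SO₂ term: 1.77·33.2^0.52·exp(0.02·79-0.2754) = 40.32
  Cl⁻ term: 0.102·125.8^0.62·exp(0.033·79+0.04·15.1) = 50.69
  sum: 40.32 + 50.69 → r_corr = 91.01 μm/a

r_corr = 91.0 μm/a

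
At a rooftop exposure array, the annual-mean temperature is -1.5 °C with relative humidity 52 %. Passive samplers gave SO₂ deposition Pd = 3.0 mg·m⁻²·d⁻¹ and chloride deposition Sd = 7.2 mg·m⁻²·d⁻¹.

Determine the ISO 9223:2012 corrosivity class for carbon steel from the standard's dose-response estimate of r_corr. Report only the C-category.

carbon steel: T≤10 °C ⇒ hinge +0.150·(-1.5−10) = -1.7250
  SO₂ term: 1.77·3.0^0.52·exp(0.02·52-1.7250) = 1.58
  Sd branch = 0.102·Sd^0.62·e^(0.033·RH+0.04·T) = 1.817 μm/a
  sum: 1.58 + 1.817 → r_corr = 3.397 μm/a
Category bounds: 1.3…25 μm/a bracket r_corr ⇒ C2

C2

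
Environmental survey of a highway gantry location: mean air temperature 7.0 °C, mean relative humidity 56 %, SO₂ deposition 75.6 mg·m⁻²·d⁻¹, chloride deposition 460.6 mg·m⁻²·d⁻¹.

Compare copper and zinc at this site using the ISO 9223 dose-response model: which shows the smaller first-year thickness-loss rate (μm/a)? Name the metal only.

copper: T≤10 °C ⇒ hinge +0.126·(7.0−10) = -0.3780
  SO₂ term: 0.0053·75.6^0.26·exp(0.059·56-0.3780) = 0.3044
  Sd branch = 0.01025·Sd^0.27·e^(0.036·RH+0.049·T) = 0.568 μm/a
  r_corr = 0.3044 + 0.568 = 0.8724 μm/a
zinc: temperature factor f = +0.038·(-3.0) = -0.1140
  SO₂ term: 0.0129·75.6^0.44·exp(0.046·56-0.1140) = 1.015
  Cl⁻ term: 0.0175·460.6^0.57·exp(0.008·56+0.085·7.0) = 1.637
  sum: 1.015 + 1.637 → r_corr = 2.652 μm/a
Ordering by μm/a: zinc (2.65) > copper (0.872)

copper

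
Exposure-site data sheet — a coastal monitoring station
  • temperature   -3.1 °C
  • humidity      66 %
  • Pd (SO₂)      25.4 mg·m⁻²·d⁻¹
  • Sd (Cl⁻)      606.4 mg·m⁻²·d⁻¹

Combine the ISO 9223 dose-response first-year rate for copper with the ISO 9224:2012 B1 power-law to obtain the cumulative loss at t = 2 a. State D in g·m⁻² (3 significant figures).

D(2) = 9.25 g·m⁻²

copper: temperature factor f = +0.126·(-13.1) = -1.6506
  SO₂ term: 0.0053·25.4^0.26·exp(0.059·66-1.6506) = 0.1158
  Sd branch = 0.01025·Sd^0.27·e^(0.036·RH+0.049·T) = 0.5345 μm/a
  sum: 0.1158 + 0.5345 → r_corr = 0.6504 μm/a
Power-law: D(2) = r_corr · 2^0.667
  D(2) = 0.6504 × 2^0.667 = 0.6504 × 1.588 = 1.033 μm
  Mass loss = 1.033 μm × 8.96 g/cm³ = 9.253 g·m⁻²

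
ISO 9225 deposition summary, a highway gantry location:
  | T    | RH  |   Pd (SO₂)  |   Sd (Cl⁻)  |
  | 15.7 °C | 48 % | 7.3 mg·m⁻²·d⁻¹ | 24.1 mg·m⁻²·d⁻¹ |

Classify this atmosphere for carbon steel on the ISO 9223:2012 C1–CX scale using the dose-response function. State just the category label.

carbon steel: f(T) = -0.054·(T−10) [T>10 °C] = -0.3078
  SO₂ term: 1.77·7.3^0.52·exp(0.02·48-0.3078) = 9.553
  Cl⁻ term: 0.102·24.1^0.62·exp(0.033·48+0.04·15.7) = 6.701
  sum: 9.553 + 6.701 → r_corr = 16.25 μm/a
16.3 μm/a falls in (1.3, 25] for carbon steel → category C2

C2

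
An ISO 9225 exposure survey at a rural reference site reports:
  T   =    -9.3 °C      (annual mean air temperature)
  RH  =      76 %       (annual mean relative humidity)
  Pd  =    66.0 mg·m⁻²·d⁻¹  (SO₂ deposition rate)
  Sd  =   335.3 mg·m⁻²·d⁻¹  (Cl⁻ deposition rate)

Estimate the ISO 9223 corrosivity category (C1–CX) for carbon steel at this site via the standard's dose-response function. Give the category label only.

C3

carbon steel: T≤10 °C ⇒ hinge +0.150·(-9.3−10) = -2.8950
  SO₂ term: 1.77·66.0^0.52·exp(0.02·76-2.8950) = 3.953
  Cl⁻ term: 0.102·335.3^0.62·exp(0.033·76+0.04·-9.3) = 31.77
  sum: 3.953 + 31.77 → r_corr = 35.72 μm/a
ISO 9223 Table 2 (carbon steel): 25 < 35.7 ≤ 50 μm/a ⇒ C3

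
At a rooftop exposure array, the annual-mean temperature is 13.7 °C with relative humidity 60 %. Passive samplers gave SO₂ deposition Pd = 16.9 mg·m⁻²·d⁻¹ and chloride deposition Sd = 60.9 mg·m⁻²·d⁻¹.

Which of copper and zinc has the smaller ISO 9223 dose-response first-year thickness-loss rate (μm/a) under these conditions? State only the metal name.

copper: T>10 °C ⇒ hinge -0.080·(13.7−10) = -0.2960
  Pd branch = 0.0053·Pd^0.26·e^(0.059·RH+f) = 0.2834 μm/a
  Cl⁻ term: 0.01025·60.9^0.27·exp(0.036·60+0.049·13.7) = 0.5275
  sum: 0.2834 + 0.5275 → r_corr = 0.8108 μm/a
zinc: temperature factor f = -0.071·(3.7) = -0.2627
  Pd branch = 0.0129·Pd^0.44·e^(0.046·RH+f) = 0.5438 μm/a
  Sd branch = 0.0175·Sd^0.57·e^(0.008·RH+0.085·T) = 0.9429 μm/a
  r_corr = 0.5438 + 0.9429 = 1.487 μm/a
Ordering by μm/a: zinc (1.49) > copper (0.811)

copper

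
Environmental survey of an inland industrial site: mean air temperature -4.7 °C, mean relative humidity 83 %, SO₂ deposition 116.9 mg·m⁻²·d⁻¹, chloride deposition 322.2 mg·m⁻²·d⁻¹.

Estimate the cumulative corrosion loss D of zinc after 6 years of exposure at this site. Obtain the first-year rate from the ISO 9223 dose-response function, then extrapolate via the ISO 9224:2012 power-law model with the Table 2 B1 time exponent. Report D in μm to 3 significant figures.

D(6) = 14.3 μm

zinc: f(T) = +0.038·(T−10) [T≤10 °C] = -0.5586
  sulphur-dioxide contribution → 2.729 μm/a
  chloride contribution → 0.6131 μm/a
  ⇒ r_corr(zinc) = 3.342 μm/a
Power-law: D(6) = r_corr · 6^0.813
  D(6) = 3.342 × 6^0.813 = 3.342 × 4.292 = 14.34 μm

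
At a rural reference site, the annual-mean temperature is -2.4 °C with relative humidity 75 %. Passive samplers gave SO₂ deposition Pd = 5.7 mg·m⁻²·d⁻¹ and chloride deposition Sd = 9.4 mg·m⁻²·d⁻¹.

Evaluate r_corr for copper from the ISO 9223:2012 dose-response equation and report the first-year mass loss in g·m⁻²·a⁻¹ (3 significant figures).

copper: f(T) = +0.126·(T−10) [T≤10 °C] = -1.5624
  Pd branch = 0.0053·Pd^0.26·e^(0.059·RH+f) = 0.1459 μm/a
  Sd branch = 0.01025·Sd^0.27·e^(0.036·RH+0.049·T) = 0.2483 μm/a
  r_corr = 0.1459 + 0.2483 = 0.3942 μm/a
Convert to mass loss: 0.3942 μm/a × 8.96 g/cm³ = 3.532 g·m⁻²·a⁻¹

r_corr = 3.53 g·m⁻²·a⁻¹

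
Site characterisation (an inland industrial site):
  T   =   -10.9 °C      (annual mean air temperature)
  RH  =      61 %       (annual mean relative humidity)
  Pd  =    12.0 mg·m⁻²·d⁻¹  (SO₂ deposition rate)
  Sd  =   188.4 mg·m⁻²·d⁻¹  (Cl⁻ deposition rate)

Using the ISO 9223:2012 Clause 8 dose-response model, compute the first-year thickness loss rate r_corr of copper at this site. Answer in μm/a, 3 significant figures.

r_corr = 0.249 μm/a

copper: T≤10 °C ⇒ hinge +0.126·(-10.9−10) = -2.6334
  SO₂ term: 0.0053·12.0^0.26·exp(0.059·61-2.6334) = 0.02656
  Sd branch = 0.01025·Sd^0.27·e^(0.036·RH+0.049·T) = 0.2222 μm/a
  r_corr = 0.02656 + 0.2222 = 0.2488 μm/a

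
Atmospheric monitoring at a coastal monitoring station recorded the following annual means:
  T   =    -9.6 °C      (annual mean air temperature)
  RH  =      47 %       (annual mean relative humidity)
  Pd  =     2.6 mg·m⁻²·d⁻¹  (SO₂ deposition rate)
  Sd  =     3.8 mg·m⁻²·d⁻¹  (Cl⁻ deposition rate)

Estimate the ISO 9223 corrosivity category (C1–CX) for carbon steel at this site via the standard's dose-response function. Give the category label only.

C1

carbon steel: temperature factor f = +0.150·(-19.6) = -2.9400
  SO₂ term: 1.77·2.6^0.52·exp(0.02·47-2.9400) = 0.3937
  Cl⁻ term: 0.102·3.8^0.62·exp(0.033·47+0.04·-9.6) = 0.7497
  sum: 0.3937 + 0.7497 → r_corr = 1.143 μm/a
1.14 μm/a falls in (0, 1.3] for carbon steel → category C1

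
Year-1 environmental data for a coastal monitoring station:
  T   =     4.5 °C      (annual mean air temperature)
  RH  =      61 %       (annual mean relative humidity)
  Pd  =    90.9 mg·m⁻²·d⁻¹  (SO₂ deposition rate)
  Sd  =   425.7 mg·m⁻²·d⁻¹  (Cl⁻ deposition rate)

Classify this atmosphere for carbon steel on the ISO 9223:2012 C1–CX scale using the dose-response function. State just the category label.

carbon steel: T≤10 °C ⇒ hinge +0.150·(4.5−10) = -0.8250
  SO₂ term: 1.77·90.9^0.52·exp(0.02·61-0.8250) = 27.41
  Cl⁻ term: 0.102·425.7^0.62·exp(0.033·61+0.04·4.5) = 39
  sum: 27.41 + 39 → r_corr = 66.41 μm/a
Category bounds: 50…80 μm/a bracket r_corr ⇒ C4

C4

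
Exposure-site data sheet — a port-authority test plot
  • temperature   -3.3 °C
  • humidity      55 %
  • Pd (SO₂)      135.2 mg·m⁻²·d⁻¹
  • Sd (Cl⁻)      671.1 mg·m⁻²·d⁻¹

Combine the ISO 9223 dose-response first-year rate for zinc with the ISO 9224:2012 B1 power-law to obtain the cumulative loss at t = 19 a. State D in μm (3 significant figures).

zinc: f(T) = +0.038·(T−10) [T≤10 °C] = -0.5054
  SO₂ term: 0.0129·135.2^0.44·exp(0.046·55-0.5054) = 0.8462
  Cl⁻ term: 0.0175·671.1^0.57·exp(0.008·55+0.085·-3.3) = 0.8386
  r_corr = 0.8462 + 0.8386 = 1.685 μm/a
Power-law: D(19) = r_corr · 19^0.813
  D(19) = 1.685 × 19^0.813 = 1.685 × 10.96 = 18.46 μm

D(19) = 18.5 μm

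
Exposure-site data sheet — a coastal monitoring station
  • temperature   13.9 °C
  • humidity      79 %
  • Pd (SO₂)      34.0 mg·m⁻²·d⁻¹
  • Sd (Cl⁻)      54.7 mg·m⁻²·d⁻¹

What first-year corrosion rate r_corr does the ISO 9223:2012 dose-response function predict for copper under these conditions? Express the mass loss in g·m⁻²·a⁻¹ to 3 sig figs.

r_corr = 18.4 g·m⁻²·a⁻¹

copper: T>10 °C ⇒ hinge -0.080·(13.9−10) = -0.3120
  SO₂ term: 0.0053·34.0^0.26·exp(0.059·79-0.3120) = 1.026
  Cl⁻ term: 0.01025·54.7^0.27·exp(0.036·79+0.049·13.9) = 1.025
  r_corr = 1.026 + 1.025 = 2.052 μm/a
Convert to mass loss: 2.052 μm/a × 8.96 g/cm³ = 18.38 g·m⁻²·a⁻¹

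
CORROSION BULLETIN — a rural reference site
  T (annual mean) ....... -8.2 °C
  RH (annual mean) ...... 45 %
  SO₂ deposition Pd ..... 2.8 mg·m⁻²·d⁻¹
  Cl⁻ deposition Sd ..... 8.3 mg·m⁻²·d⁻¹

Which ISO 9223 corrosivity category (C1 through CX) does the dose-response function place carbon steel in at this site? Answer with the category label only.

C2

carbon steel: temperature factor f = +0.150·(-18.2) = -2.7300
  sulphur-dioxide contribution → 0.485 μm/a
  chloride contribution → 1.205 μm/a
  total first-year rate 1.69 μm/a
ISO 9223 Table 2 (carbon steel): 1.3 < 1.69 ≤ 25 μm/a ⇒ C2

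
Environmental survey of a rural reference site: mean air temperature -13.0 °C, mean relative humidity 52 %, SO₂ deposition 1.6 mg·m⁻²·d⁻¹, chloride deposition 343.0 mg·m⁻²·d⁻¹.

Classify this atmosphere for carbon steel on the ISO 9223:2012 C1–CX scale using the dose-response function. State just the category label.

carbon steel: T≤10 °C ⇒ hinge +0.150·(-13.0−10) = -3.4500
  SO₂ term: 1.77·1.6^0.52·exp(0.02·52-3.4500) = 0.203
  Sd branch = 0.102·Sd^0.62·e^(0.033·RH+0.04·T) = 12.59 μm/a
  r_corr = 0.203 + 12.59 = 12.79 μm/a
ISO 9223 Table 2 (carbon steel): 1.3 < 12.8 ≤ 25 μm/a ⇒ C2

C2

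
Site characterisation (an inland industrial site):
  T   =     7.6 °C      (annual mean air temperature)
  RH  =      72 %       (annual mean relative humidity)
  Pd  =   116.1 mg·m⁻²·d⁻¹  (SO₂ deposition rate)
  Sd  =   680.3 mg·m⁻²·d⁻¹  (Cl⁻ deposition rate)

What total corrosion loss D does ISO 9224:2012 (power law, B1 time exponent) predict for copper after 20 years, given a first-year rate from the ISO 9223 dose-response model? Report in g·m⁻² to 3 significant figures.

copper: temperature factor f = +0.126·(-2.4) = -0.3024
  Pd branch = 0.0053·Pd^0.26·e^(0.059·RH+f) = 0.9434 μm/a
  Cl⁻ term: 0.01025·680.3^0.27·exp(0.036·72+0.049·7.6) = 1.156
  r_corr = 0.9434 + 1.156 = 2.099 μm/a
Long-term exponent b (ISO 9224 Table 2, B1) = 0.667
  D(20) = 2.099 × 20^0.667 = 2.099 × 7.375 = 15.48 μm
  Mass loss = 15.48 μm × 8.96 g/cm³ = 138.7 g·m⁻²

D(20) = 139 g·m⁻²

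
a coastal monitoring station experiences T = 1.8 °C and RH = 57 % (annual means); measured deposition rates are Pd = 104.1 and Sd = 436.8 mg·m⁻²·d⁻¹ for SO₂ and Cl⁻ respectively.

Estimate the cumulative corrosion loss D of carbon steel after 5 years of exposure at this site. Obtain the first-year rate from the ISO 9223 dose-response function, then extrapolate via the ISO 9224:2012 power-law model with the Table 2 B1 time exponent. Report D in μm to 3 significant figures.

carbon steel: temperature factor f = +0.150·(-8.2) = -1.2300
  sulphur-dioxide contribution → 18.11 μm/a
  chloride contribution → 31.17 μm/a
  ⇒ r_corr(carbon steel) = 49.28 μm/a
Long-term exponent b (ISO 9224 Table 2, B1) = 0.523
  D(5) = 49.28 × 5^0.523 = 49.28 × 2.32 = 114.4 μm

D(5) = 114 μm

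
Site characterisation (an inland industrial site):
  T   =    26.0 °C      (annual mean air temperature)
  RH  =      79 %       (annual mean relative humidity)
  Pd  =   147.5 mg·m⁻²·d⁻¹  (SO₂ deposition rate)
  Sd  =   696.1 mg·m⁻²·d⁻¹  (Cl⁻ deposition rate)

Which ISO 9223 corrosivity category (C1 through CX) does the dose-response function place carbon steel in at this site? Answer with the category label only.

carbon steel: f(T) = -0.054·(T−10) [T>10 °C] = -0.8640
  sulphur-dioxide contribution → 48.61 μm/a
  chloride contribution → 226.4 μm/a
  total first-year rate 275 μm/a
ISO 9223 Table 2 (carbon steel): 200 < 275 ≤ 700 μm/a ⇒ CX

CX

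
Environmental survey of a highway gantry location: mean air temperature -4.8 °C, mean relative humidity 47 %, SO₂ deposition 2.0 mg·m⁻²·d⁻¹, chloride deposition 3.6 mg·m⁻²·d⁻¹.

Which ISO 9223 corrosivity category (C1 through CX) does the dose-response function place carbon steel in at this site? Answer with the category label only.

C2

carbon steel: T≤10 °C ⇒ hinge +0.150·(-4.8−10) = -2.2200
  sulphur-dioxide contribution → 0.7057 μm/a
  chloride contribution → 0.8784 μm/a
  total first-year rate 1.584 μm/a
Category bounds: 1.3…25 μm/a bracket r_corr ⇒ C2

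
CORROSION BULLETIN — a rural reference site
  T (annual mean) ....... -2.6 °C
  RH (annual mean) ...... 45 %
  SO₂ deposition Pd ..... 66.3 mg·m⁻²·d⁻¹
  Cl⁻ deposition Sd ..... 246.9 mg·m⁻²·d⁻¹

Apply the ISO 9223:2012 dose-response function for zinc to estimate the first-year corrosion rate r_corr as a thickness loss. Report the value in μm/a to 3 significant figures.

zinc: f(T) = +0.038·(T−10) [T≤10 °C] = -0.4788
  SO₂ term: 0.0129·66.3^0.44·exp(0.046·45-0.4788) = 0.401
  Cl⁻ term: 0.0175·246.9^0.57·exp(0.008·45+0.085·-2.6) = 0.4647
  r_corr = 0.401 + 0.4647 = 0.8656 μm/a

r_corr = 0.866 μm/a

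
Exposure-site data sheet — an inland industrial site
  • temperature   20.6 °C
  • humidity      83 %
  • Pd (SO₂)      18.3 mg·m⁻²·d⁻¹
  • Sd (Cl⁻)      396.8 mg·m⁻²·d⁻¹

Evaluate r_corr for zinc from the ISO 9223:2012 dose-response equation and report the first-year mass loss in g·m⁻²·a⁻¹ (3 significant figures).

r_corr = 49.4 g·m⁻²·a⁻¹

zinc: temperature factor f = -0.071·(10.6) = -0.7526
  SO₂ term: 0.0129·18.3^0.44·exp(0.046·83-0.7526) = 0.9939
  Cl⁻ term: 0.0175·396.8^0.57·exp(0.008·83+0.085·20.6) = 5.93
  r_corr = 0.9939 + 5.93 = 6.924 μm/a
Convert to mass loss: 6.924 μm/a × 7.14 g/cm³ = 49.44 g·m⁻²·a⁻¹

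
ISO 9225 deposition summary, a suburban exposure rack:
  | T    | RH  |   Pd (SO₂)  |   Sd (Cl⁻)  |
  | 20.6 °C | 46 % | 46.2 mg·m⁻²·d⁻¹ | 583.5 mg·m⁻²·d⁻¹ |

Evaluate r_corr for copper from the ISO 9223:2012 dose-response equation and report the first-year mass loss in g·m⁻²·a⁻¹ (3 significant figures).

copper: T>10 °C ⇒ hinge -0.080·(20.6−10) = -0.8480
  SO₂ term: 0.0053·46.2^0.26·exp(0.059·46-0.8480) = 0.09278
  Cl⁻ term: 0.01025·583.5^0.27·exp(0.036·46+0.049·20.6) = 0.8225
  r_corr = 0.09278 + 0.8225 = 0.9153 μm/a
Convert to mass loss: 0.9153 μm/a × 8.96 g/cm³ = 8.201 g·m⁻²·a⁻¹

r_corr = 8.20 g·m⁻²·a⁻¹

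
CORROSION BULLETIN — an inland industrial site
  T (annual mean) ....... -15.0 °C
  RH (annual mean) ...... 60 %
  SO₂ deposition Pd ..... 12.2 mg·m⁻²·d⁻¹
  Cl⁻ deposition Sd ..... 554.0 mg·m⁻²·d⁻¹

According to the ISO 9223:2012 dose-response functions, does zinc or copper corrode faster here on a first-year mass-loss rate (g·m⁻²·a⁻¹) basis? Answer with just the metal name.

zinc

zinc: temperature factor f = +0.038·(-25.0) = -0.9500
  Pd branch = 0.0129·Pd^0.44·e^(0.046·RH+f) = 0.237 μm/a
  Sd branch = 0.0175·Sd^0.57·e^(0.008·RH+0.085·T) = 0.2895 μm/a
  sum: 0.237 + 0.2895 → r_corr = 0.5264 μm/a
  mass loss = 0.5264 μm/a × 7.14 g/cm³ = 3.759 g·m⁻²·a⁻¹
copper: f(T) = +0.126·(T−10) [T≤10 °C] = -3.1500
  SO₂ term: 0.0053·12.2^0.26·exp(0.059·60-3.1500) = 0.015
  Sd branch = 0.01025·Sd^0.27·e^(0.036·RH+0.049·T) = 0.2346 μm/a
  sum: 0.015 + 0.2346 → r_corr = 0.2496 μm/a
  mass loss = 0.2496 μm/a × 8.96 g/cm³ = 2.236 g·m⁻²·a⁻¹
Ordering by g·m⁻²·a⁻¹: zinc (3.76) > copper (2.24)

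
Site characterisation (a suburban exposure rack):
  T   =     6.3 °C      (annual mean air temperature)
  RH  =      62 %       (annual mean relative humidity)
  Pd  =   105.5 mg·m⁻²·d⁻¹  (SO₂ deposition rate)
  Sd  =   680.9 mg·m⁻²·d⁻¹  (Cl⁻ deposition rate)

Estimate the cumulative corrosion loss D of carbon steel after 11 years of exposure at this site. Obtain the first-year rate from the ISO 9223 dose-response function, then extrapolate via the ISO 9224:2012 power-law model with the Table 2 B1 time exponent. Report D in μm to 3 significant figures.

D(11) = 342 μm

carbon steel: temperature factor f = +0.150·(-3.7) = -0.5550
  sulphur-dioxide contribution → 39.59 μm/a
  chloride contribution → 57.96 μm/a
  ⇒ r_corr(carbon steel) = 97.55 μm/a
Long-term exponent b (ISO 9224 Table 2, B1) = 0.523
  D(11) = 97.55 × 11^0.523 = 97.55 × 3.505 = 341.9 μm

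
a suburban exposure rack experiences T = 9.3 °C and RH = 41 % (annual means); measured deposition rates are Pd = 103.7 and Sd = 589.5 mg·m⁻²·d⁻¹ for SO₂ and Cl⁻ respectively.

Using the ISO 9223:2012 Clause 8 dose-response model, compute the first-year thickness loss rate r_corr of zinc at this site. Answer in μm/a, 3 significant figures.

r_corr = 2.67 μm/a

zinc: f(T) = +0.038·(T−10) [T≤10 °C] = -0.0266
  sulphur-dioxide contribution → 0.6384 μm/a
  chloride contribution → 2.032 μm/a
  ⇒ r_corr(zinc) = 2.671 μm/a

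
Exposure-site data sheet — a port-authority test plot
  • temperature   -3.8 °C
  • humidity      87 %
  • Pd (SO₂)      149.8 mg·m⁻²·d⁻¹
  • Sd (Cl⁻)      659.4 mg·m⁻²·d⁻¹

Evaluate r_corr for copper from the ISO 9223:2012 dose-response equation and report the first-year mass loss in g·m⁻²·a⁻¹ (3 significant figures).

copper: f(T) = +0.126·(T−10) [T≤10 °C] = -1.7388
  Pd branch = 0.0053·Pd^0.26·e^(0.059·RH+f) = 0.5808 μm/a
  Sd branch = 0.01025·Sd^0.27·e^(0.036·RH+0.049·T) = 1.125 μm/a
  r_corr = 0.5808 + 1.125 = 1.706 μm/a
Convert to mass loss: 1.706 μm/a × 8.96 g/cm³ = 15.29 g·m⁻²·a⁻¹

r_corr = 15.3 g·m⁻²·a⁻¹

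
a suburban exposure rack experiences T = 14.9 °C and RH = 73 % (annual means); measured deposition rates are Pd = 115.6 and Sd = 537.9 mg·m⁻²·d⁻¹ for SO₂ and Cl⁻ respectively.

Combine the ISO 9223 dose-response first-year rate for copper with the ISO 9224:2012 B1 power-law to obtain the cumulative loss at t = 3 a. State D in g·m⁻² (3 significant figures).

D(3) = 47.0 g·m⁻²

copper: temperature factor f = -0.080·(4.9) = -0.3920
  SO₂ term: 0.0053·115.6^0.26·exp(0.059·73-0.3920) = 0.9139
  Sd branch = 0.01025·Sd^0.27·e^(0.036·RH+0.049·T) = 1.608 μm/a
  r_corr = 0.9139 + 1.608 = 2.522 μm/a
ISO 9224: D(t) = r_corr · t^b with b = 0.667 (copper, B1)
  D(3) = 2.522 × 3^0.667 = 2.522 × 2.081 = 5.249 μm
  Mass loss = 5.249 μm × 8.96 g/cm³ = 47.03 g·m⁻²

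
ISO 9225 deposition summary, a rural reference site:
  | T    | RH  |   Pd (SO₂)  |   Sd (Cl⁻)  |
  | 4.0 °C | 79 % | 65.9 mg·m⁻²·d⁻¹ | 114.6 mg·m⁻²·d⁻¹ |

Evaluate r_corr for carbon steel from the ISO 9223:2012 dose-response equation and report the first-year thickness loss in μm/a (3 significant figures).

r_corr = 61.5 μm/a

carbon steel: temperature factor f = +0.150·(-6.0) = -0.9000
  SO₂ term: 1.77·65.9^0.52·exp(0.02·79-0.9000) = 30.84
  Cl⁻ term: 0.102·114.6^0.62·exp(0.033·79+0.04·4.0) = 30.69
  sum: 30.84 + 30.69 → r_corr = 61.53 μm/a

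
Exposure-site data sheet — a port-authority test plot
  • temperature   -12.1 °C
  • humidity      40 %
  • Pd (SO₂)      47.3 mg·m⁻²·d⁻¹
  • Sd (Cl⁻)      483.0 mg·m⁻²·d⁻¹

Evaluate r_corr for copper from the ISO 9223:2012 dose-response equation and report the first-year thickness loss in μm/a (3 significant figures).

copper: f(T) = +0.126·(T−10) [T≤10 °C] = -2.7846
  sulphur-dioxide contribution → 0.009448 μm/a
  chloride contribution → 0.1268 μm/a
  total first-year rate 0.1363 μm/a

r_corr = 0.136 μm/a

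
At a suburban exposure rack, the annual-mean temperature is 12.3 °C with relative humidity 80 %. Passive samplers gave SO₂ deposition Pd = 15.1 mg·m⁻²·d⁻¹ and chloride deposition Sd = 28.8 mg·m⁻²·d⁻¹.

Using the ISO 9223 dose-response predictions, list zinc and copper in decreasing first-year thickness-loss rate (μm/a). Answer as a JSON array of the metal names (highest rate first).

zinc: temperature factor f = -0.071·(2.3) = -0.1633
  SO₂ term: 0.0129·15.1^0.44·exp(0.046·80-0.1633) = 1.434
  Cl⁻ term: 0.0175·28.8^0.57·exp(0.008·80+0.085·12.3) = 0.6411
  r_corr = 1.434 + 0.6411 = 2.075 μm/a
copper: temperature factor f = -0.080·(2.3) = -0.1840
  Pd branch = 0.0053·Pd^0.26·e^(0.059·RH+f) = 1.002 μm/a
  Sd branch = 0.01025·Sd^0.27·e^(0.036·RH+0.049·T) = 0.8266 μm/a
  r_corr = 1.002 + 0.8266 = 1.828 μm/a
Ordering by μm/a: zinc (2.08) > copper (1.83)

["zinc", "copper"]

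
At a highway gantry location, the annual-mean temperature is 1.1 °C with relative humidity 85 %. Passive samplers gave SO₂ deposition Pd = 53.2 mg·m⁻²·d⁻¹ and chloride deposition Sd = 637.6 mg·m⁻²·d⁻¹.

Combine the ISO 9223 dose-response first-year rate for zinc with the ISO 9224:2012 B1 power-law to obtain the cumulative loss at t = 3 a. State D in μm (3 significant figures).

D(3) = 10.1 μm

zinc: temperature factor f = +0.038·(-8.9) = -0.3382
  SO₂ term: 0.0129·53.2^0.44·exp(0.046·85-0.3382) = 2.638
  Cl⁻ term: 0.0175·637.6^0.57·exp(0.008·85+0.085·1.1) = 1.505
  sum: 2.638 + 1.505 → r_corr = 4.143 μm/a
Long-term exponent b (ISO 9224 Table 2, B1) = 0.813
  D(3) = 4.143 × 3^0.813 = 4.143 × 2.443 = 10.12 μm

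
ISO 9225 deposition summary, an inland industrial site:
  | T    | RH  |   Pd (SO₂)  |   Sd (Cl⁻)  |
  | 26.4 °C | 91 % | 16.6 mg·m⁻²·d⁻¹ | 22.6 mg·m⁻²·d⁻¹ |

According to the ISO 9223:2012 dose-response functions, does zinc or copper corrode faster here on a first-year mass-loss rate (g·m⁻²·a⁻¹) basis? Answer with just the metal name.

copper

zinc: f(T) = -0.071·(T−10) [T>10 °C] = -1.1644
  SO₂ term: 0.0129·16.6^0.44·exp(0.046·91-1.1644) = 0.9114
  Sd branch = 0.0175·Sd^0.57·e^(0.008·RH+0.085·T) = 2.021 μm/a
  sum: 0.9114 + 2.021 → r_corr = 2.933 μm/a
  mass loss = 2.933 μm/a × 7.14 g/cm³ = 20.94 g·m⁻²·a⁻¹
copper: temperature factor f = -0.080·(16.4) = -1.3120
  Pd branch = 0.0053·Pd^0.26·e^(0.059·RH+f) = 0.636 μm/a
  Cl⁻ term: 0.01025·22.6^0.27·exp(0.036·91+0.049·26.4) = 2.296
  sum: 0.636 + 2.296 → r_corr = 2.932 μm/a
  mass loss = 2.932 μm/a × 8.96 g/cm³ = 26.27 g·m⁻²·a⁻¹
Ordering by g·m⁻²·a⁻¹: copper (26.3) > zinc (20.9)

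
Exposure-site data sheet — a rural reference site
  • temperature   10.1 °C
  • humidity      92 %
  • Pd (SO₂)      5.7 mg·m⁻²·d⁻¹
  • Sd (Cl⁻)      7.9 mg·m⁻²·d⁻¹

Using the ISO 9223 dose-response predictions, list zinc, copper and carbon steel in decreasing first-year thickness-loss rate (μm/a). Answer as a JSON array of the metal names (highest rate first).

zinc: f(T) = -0.071·(T−10) [T>10 °C] = -0.0071
  sulphur-dioxide contribution → 1.897 μm/a
  chloride contribution → 0.28 μm/a
  total first-year rate 2.177 μm/a
copper: temperature factor f = -0.080·(0.1) = -0.0080
  sulphur-dioxide contribution → 1.882 μm/a
  chloride contribution → 0.8061 μm/a
  ⇒ r_corr(copper) = 2.688 μm/a
carbon steel: T>10 °C ⇒ hinge -0.054·(10.1−10) = -0.0054
  sulphur-dioxide contribution → 27.4 μm/a
  chloride contribution → 11.46 μm/a
  ⇒ r_corr(carbon steel) = 38.86 μm/a
Ordering by μm/a: carbon steel (38.9) > copper (2.69) > zinc (2.18)

["carbon steel", "copper", "zinc"]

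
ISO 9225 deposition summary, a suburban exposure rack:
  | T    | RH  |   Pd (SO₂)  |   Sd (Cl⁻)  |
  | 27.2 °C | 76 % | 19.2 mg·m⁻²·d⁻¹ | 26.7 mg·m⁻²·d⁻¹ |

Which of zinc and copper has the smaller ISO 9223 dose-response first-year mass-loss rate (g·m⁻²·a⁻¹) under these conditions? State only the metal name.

zinc: f(T) = -0.071·(T−10) [T>10 °C] = -1.2212
  Pd branch = 0.0129·Pd^0.44·e^(0.046·RH+f) = 0.4604 μm/a
  Cl⁻ term: 0.0175·26.7^0.57·exp(0.008·76+0.085·27.2) = 2.11
  sum: 0.4604 + 2.11 → r_corr = 2.57 μm/a
  mass loss = 2.57 μm/a × 7.14 g/cm³ = 18.35 g·m⁻²·a⁻¹
copper: T>10 °C ⇒ hinge -0.080·(27.2−10) = -1.3760
  Pd branch = 0.0053·Pd^0.26·e^(0.059·RH+f) = 0.2557 μm/a
  Cl⁻ term: 0.01025·26.7^0.27·exp(0.036·76+0.049·27.2) = 1.455
  sum: 0.2557 + 1.455 → r_corr = 1.711 μm/a
  mass loss = 1.711 μm/a × 8.96 g/cm³ = 15.33 g·m⁻²·a⁻¹
Ordering by g·m⁻²·a⁻¹: zinc (18.4) > copper (15.3)

copper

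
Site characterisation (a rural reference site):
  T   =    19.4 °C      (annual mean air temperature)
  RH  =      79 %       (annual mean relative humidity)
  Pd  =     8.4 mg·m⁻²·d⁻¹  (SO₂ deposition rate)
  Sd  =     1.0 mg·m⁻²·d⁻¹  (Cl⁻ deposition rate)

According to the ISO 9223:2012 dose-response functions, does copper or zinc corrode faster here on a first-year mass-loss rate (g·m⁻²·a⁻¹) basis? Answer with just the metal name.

copper

copper: temperature factor f = -0.080·(9.4) = -0.7520
  sulphur-dioxide contribution → 0.4595 μm/a
  chloride contribution → 0.4557 μm/a
  total first-year rate 0.9152 μm/a
  mass loss = 0.9152 μm/a × 8.96 g/cm³ = 8.2 g·m⁻²·a⁻¹
zinc: T>10 °C ⇒ hinge -0.071·(19.4−10) = -0.6674
  sulphur-dioxide contribution → 0.6392 μm/a
  chloride contribution → 0.1713 μm/a
  total first-year rate 0.8105 μm/a
  mass loss = 0.8105 μm/a × 7.14 g/cm³ = 5.787 g·m⁻²·a⁻¹
Ordering by g·m⁻²·a⁻¹: copper (8.2) > zinc (5.79)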